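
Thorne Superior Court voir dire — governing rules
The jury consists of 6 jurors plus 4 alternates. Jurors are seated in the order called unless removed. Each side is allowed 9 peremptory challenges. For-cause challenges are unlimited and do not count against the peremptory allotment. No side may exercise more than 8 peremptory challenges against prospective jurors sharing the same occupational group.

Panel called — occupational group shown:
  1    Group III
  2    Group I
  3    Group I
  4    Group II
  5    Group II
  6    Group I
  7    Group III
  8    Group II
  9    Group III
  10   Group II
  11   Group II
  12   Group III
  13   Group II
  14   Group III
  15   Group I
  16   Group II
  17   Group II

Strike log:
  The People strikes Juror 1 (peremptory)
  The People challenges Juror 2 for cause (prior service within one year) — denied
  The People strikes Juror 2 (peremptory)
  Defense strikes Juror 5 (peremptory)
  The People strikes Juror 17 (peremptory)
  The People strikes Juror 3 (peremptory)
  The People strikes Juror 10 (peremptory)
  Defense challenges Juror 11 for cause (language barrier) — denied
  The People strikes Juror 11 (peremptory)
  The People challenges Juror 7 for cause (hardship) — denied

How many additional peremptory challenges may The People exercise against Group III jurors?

The People peremptories so far: #1, #2, #17, #3, #10, #11 — 6 of 9 used, 3 left overall.
Against Group III: #1 — 1 used; per-group cap 8 leaves 7.
Binding limit: min(3, 7) = 3.

3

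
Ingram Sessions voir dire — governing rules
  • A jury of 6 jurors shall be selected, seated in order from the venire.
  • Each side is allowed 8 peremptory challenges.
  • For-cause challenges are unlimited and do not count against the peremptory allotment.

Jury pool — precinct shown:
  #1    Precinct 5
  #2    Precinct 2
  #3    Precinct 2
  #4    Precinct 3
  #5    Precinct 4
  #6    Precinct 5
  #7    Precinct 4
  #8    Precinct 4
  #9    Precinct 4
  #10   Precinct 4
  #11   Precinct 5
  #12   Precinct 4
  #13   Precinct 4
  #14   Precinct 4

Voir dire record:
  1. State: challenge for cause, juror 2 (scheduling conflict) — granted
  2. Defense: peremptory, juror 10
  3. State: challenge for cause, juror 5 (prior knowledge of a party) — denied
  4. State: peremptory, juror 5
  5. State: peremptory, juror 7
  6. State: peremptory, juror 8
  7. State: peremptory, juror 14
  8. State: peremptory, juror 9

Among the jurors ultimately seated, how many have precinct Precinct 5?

3

Removed: #2, #5, #7, #8, #9, #10, #14.
Seated jurors 1–6: #1, #3, #4, #6, #11, #12.
Of those, in Precinct 5: #1, #6, #11 → 3.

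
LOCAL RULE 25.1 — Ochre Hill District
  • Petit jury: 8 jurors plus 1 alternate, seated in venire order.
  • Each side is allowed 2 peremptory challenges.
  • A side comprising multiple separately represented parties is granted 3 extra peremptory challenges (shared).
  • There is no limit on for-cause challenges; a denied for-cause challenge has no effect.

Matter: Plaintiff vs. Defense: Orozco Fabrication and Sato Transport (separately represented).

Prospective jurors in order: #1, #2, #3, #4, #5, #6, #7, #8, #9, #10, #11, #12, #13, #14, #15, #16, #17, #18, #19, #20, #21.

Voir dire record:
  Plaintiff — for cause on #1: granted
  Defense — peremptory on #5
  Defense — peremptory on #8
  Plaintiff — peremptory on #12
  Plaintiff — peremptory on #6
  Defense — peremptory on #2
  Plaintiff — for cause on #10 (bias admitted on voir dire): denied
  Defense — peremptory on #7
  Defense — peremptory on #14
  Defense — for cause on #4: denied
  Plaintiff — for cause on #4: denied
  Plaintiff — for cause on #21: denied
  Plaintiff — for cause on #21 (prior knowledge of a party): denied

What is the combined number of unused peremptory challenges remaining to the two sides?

Plaintiff allotment: 2. Defense allotment: 2 base + 3 multi-party = 5.
Plaintiff peremptories used: #12, #6 — 2 (for-cause on #1, #10, #4, #21, #21 don't count).
Defense peremptories used: #5, #8, #2, #7, #14 — 5 (the for-cause on #4 doesn't count).
Remaining: (2 − 2) + (5 − 5) = 0.

0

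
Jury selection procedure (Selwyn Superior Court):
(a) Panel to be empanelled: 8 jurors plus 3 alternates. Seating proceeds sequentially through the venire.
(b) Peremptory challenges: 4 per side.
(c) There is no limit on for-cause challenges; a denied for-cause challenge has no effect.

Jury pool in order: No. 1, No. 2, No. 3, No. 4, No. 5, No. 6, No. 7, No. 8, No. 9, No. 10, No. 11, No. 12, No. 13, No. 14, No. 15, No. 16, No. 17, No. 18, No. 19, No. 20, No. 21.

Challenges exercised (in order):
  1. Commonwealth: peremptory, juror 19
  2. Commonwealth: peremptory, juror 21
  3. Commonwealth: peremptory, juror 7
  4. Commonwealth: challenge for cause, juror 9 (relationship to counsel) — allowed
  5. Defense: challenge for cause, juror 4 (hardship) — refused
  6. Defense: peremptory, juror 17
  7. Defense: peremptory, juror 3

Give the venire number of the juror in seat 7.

Removed: #3, #7, #9, #17, #19, #21. (#4 stays — for-cause denied.)
Seating in order: seats 1–8 → #1, #2, #4, #5, #6, #8, #10, #11; alternates → #12, #13, #14.
So seat 7 is #10.

10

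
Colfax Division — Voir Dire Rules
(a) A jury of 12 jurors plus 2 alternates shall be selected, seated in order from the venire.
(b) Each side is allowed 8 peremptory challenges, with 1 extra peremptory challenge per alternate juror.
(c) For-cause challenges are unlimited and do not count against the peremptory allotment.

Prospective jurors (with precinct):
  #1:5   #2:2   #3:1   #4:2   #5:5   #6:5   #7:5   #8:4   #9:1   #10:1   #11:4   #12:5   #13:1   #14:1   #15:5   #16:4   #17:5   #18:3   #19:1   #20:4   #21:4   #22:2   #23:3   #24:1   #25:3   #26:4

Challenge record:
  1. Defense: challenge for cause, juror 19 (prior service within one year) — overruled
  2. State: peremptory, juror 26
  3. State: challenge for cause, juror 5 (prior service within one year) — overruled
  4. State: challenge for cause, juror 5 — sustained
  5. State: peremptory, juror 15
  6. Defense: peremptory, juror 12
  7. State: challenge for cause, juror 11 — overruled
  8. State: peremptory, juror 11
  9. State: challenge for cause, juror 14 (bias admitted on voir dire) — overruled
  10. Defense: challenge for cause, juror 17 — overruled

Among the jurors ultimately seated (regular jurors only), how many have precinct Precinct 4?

2

Removed: #5, #11, #12, #15, #26.
Seated jurors 1–12: #1, #2, #3, #4, #6, #7, #8, #9, #10, #13, #14, #16 (alternates #17, #18 not counted).
Of those, in Precinct 4: #8, #16 → 2.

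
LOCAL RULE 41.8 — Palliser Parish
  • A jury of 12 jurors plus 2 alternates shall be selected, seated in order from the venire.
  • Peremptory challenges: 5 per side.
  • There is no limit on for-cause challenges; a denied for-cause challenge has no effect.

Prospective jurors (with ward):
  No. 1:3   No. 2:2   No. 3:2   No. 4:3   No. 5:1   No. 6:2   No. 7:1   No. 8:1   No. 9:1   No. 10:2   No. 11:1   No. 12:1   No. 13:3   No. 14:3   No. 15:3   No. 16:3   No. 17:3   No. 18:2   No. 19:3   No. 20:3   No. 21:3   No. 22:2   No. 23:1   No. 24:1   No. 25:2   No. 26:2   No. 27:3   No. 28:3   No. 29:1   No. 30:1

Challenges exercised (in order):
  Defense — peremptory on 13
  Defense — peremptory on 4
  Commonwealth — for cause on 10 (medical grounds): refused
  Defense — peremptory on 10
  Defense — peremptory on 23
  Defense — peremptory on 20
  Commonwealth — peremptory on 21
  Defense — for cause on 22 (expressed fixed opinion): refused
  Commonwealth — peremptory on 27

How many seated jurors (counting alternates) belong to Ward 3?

Removed: #4, #10, #13, #20, #21, #23, #27.
Seated (14 incl. alternates): #1, #2, #3, #5, #6, #7, #8, #9, #11, #12, #14, #15, #16, #17.
Of those, in Ward 3: #1, #14, #15, #16, #17 → 5.

5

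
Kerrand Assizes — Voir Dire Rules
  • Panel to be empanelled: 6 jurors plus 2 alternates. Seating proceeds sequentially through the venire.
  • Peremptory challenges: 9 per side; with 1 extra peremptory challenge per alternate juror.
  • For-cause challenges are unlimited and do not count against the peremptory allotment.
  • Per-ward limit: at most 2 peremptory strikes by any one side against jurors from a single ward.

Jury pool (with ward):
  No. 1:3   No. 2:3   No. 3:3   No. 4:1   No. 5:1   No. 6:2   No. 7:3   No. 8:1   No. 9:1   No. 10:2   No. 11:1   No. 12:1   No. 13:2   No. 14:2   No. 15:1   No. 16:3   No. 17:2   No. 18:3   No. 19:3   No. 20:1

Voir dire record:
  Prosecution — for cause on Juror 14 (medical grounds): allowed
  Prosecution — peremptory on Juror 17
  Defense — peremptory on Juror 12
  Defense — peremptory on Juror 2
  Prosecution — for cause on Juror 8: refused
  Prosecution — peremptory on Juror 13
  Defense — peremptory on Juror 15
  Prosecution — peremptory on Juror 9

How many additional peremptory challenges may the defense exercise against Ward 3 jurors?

1

Defense peremptories so far: #12, #2, #15 — 3 of 11 used, 8 left overall.
Against Ward 3: #2 — 1 used; per-ward cap 2 leaves 1.
Binding limit: min(8, 1) = 1.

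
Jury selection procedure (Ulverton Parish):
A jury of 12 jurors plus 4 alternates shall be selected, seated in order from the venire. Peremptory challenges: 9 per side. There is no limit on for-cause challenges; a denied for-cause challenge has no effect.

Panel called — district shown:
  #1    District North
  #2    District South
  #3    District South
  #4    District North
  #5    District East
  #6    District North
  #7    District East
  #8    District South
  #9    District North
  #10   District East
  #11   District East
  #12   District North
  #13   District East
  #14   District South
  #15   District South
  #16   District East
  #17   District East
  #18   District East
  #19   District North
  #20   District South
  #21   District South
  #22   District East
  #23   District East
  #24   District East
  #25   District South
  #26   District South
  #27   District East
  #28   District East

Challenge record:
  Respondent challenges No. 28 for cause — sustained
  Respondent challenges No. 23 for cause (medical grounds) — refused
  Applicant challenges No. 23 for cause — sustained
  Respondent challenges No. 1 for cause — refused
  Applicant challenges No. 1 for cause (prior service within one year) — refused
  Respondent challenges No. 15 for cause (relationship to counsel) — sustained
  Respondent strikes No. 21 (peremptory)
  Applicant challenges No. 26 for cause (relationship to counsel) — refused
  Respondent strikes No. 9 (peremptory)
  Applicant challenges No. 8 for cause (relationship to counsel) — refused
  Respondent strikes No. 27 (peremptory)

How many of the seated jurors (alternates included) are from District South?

Removed: #9, #15, #21, #23, #27, #28.
Seated (16 incl. alternates): #1, #2, #3, #4, #5, #6, #7, #8, #10, #11, #12, #13, #14, #16, #17, #18.
Of those, in District South: #2, #3, #8, #14 → 4.

4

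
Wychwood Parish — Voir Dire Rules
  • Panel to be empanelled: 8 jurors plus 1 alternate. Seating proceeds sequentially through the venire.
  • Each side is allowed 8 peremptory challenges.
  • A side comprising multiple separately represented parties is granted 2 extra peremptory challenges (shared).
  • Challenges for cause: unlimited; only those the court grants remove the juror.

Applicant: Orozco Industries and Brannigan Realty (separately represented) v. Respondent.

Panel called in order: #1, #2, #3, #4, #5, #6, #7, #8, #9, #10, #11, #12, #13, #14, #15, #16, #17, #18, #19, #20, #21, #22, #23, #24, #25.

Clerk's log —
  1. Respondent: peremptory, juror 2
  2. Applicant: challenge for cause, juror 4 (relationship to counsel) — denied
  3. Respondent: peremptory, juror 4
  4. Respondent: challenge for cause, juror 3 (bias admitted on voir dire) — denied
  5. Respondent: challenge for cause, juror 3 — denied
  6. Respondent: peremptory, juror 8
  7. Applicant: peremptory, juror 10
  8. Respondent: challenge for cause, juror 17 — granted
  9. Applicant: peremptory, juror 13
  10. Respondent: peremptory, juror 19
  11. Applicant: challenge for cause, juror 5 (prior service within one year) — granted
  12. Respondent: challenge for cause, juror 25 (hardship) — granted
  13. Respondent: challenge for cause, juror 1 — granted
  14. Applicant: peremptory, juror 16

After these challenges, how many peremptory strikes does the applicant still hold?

Applicant allotment: 8 base + 2 multi-party = 10.
Applicant peremptories used: #10, #13, #16 — 3 (for-cause on #4, #5 don't count).
Remaining: 10 − 3 = 7.

7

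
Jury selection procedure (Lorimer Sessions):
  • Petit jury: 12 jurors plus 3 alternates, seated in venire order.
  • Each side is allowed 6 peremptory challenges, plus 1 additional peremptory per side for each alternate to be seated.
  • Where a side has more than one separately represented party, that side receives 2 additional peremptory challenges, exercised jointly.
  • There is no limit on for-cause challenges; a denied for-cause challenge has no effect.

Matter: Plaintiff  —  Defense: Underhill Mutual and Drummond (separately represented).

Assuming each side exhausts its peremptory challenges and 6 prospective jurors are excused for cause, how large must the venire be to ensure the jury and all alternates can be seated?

Seats to fill: 12 + 3 alternates = 15.
Peremptories — Plaintiff: 6 + 1×3 = 9; Defense: 6 + 1×3 + 2 = 11; total 20.
For-cause removals: 6.
Minimum venire: 15 + 20 + 6 = 41.

41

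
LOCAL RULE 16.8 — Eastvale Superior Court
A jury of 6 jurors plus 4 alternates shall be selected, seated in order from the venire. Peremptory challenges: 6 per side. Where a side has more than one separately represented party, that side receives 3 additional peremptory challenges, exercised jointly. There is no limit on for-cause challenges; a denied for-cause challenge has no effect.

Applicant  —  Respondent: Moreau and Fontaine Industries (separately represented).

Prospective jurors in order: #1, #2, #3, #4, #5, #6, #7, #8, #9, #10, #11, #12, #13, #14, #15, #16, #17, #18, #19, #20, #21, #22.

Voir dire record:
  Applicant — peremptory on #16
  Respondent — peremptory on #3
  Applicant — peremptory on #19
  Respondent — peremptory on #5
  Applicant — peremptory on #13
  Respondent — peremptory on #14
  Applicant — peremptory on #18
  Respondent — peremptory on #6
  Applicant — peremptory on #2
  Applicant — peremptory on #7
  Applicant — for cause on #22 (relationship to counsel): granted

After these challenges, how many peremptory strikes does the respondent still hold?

Respondent allotment: 6 base + 3 multi-party = 9.
Respondent peremptories used: #3, #5, #14, #6 — 4.
Remaining: 9 − 4 = 5.

5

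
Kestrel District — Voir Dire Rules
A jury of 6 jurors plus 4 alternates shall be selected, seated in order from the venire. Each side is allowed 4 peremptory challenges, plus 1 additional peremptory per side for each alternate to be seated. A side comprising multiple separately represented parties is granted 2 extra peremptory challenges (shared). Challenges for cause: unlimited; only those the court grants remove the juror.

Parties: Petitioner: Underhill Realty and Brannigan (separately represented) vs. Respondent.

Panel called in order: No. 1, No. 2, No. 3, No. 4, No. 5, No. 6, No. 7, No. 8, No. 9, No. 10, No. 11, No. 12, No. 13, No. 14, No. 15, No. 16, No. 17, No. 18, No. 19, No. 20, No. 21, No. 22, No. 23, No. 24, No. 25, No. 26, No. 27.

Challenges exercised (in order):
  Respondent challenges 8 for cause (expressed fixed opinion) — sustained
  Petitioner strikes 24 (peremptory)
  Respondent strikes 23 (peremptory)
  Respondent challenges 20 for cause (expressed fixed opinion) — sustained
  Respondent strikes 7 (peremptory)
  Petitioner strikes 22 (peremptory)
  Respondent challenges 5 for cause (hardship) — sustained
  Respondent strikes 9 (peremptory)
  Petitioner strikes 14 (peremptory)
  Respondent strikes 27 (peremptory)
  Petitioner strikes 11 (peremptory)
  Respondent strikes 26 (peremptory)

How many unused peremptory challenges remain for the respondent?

Respondent allotment: 4 base + 1 × 4 alternates = 8.
Respondent peremptories used: #23, #7, #9, #27, #26 — 5 (for-cause on #8, #20, #5 don't count).
Remaining: 8 − 5 = 3.

3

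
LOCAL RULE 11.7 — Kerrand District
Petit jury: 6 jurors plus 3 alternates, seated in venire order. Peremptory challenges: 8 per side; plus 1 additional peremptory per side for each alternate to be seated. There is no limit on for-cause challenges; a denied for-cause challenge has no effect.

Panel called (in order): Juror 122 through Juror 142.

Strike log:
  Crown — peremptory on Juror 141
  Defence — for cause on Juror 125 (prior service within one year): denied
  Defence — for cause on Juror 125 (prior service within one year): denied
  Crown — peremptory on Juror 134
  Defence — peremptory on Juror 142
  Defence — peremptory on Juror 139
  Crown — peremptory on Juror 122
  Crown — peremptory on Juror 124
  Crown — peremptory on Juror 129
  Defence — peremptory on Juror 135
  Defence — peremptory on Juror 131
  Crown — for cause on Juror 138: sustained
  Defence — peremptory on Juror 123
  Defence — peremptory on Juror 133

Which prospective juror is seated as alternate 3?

140

Removed: #122, #123, #124, #129, #131, #133, #134, #135, #138, #139, #141, #142. (#125 stays — for-cause denied.)
Filling seats in venire order through position 9: #125, #126, #127, #128, #130, #132, #136, #137, #140.
So alternate 3 is #140.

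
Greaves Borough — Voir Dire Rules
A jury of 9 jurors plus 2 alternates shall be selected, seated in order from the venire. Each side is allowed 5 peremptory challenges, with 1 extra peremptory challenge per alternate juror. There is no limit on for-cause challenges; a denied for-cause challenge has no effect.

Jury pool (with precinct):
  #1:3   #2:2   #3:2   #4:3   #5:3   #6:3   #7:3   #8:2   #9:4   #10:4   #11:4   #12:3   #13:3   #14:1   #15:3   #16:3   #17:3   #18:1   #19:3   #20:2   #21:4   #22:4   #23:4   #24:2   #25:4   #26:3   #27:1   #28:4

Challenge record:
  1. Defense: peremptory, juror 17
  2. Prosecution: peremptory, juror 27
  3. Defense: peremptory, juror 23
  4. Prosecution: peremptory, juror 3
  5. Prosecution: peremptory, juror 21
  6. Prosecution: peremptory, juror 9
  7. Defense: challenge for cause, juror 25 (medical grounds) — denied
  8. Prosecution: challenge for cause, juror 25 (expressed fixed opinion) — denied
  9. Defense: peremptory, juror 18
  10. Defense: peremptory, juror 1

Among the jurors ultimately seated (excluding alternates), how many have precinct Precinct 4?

2

Removed: #1, #3, #9, #17, #18, #21, #23, #27.
Seated jurors 1–9: #2, #4, #5, #6, #7, #8, #10, #11, #12 (alternates #13, #14 not counted).
Of those, in Precinct 4: #10, #11 → 2.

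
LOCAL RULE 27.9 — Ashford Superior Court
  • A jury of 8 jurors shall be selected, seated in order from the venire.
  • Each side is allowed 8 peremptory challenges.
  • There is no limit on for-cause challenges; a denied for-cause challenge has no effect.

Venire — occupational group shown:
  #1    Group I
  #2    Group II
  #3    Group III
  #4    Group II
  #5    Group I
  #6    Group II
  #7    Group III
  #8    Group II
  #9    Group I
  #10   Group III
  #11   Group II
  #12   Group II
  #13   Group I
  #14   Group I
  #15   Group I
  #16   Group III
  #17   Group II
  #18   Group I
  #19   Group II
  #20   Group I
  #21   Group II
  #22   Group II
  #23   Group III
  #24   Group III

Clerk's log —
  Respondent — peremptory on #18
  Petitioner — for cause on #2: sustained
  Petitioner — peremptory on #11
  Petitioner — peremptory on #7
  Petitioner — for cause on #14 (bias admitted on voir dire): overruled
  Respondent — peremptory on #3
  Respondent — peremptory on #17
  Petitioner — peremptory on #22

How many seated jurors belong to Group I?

3

Removed: #2, #3, #7, #11, #17, #18, #22.
Seated jurors 1–8: #1, #4, #5, #6, #8, #9, #10, #12.
Of those, in Group I: #1, #5, #9 → 3.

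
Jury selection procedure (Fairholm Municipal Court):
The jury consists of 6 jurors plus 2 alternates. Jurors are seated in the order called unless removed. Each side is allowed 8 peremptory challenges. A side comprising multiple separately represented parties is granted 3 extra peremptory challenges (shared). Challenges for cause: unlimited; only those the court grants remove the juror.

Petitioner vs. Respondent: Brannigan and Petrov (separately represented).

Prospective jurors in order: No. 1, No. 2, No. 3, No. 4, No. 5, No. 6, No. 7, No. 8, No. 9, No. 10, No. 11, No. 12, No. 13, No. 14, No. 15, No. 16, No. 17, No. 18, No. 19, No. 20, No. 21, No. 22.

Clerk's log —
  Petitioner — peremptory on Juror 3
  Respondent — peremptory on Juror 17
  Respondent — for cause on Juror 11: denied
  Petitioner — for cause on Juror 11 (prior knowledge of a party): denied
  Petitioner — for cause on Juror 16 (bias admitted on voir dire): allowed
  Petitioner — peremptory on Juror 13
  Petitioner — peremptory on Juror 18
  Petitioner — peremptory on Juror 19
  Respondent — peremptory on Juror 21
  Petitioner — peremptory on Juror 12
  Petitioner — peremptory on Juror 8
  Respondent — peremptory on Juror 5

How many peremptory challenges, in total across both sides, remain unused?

Petitioner allotment: 8. Respondent allotment: 8 base + 3 multi-party = 11.
Petitioner peremptories used: #3, #13, #18, #19, #12, #8 — 6 (for-cause on #11, #16 don't count).
Respondent peremptories used: #17, #21, #5 — 3 (the for-cause on #11 doesn't count).
Remaining: (8 − 6) + (11 − 3) = 10.

10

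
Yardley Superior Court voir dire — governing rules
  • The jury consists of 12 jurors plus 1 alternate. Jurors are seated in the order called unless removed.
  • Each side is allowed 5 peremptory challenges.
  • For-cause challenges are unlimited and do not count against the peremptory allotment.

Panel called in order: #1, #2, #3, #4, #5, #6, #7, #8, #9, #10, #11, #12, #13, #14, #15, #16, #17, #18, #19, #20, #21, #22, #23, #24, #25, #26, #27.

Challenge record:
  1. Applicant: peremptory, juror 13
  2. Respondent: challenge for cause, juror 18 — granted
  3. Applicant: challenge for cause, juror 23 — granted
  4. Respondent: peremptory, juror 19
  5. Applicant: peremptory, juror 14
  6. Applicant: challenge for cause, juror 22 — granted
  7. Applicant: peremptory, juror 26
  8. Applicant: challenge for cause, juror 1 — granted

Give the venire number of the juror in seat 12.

15

Removed: #1, #13, #14, #18, #19, #22, #23, #26.
Filling seats in venire order through position 12: #2, #3, #4, #5, #6, #7, #8, #9, #10, #11, #12, #15.
So seat 12 is #15.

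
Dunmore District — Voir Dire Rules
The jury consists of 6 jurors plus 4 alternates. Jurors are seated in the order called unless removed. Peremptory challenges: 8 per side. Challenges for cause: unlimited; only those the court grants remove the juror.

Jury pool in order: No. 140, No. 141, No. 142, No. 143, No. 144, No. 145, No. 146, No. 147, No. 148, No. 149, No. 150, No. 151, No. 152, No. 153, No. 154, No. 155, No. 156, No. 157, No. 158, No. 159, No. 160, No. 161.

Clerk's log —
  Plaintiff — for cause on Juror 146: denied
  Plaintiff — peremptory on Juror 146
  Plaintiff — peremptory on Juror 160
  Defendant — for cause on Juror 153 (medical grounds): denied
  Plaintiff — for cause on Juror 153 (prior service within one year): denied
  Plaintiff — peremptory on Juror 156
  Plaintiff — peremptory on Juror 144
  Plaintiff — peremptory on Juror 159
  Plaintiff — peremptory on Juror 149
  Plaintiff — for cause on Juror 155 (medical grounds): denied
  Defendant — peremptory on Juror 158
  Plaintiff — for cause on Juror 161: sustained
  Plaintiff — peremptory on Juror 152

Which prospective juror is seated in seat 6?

147

Removed: #144, #146, #149, #152, #156, #158, #159, #160, #161. (#153, #155 stay — for-cause denied.)
Seating in order: seats 1–6 → #140, #141, #142, #143, #145, #147; alternates → #148, #150, #151, #153.
So seat 6 is #147.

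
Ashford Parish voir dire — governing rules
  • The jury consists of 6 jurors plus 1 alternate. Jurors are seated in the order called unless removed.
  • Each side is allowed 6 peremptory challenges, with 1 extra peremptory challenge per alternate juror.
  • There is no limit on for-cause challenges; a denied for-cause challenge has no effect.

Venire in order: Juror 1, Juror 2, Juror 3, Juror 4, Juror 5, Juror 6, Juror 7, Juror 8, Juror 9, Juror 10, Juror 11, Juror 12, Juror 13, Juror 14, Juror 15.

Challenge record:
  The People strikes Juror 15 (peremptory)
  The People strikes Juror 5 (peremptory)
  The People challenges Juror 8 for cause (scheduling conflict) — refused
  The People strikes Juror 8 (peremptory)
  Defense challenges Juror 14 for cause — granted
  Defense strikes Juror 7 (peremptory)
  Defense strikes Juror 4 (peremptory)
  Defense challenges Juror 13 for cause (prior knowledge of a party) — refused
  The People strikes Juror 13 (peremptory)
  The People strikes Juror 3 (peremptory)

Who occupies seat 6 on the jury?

11

Removed: #3, #4, #5, #7, #8, #13, #14, #15.
Seating in order: seats 1–6 → #1, #2, #6, #9, #10, #11; alternates → #12.
So seat 6 is #11.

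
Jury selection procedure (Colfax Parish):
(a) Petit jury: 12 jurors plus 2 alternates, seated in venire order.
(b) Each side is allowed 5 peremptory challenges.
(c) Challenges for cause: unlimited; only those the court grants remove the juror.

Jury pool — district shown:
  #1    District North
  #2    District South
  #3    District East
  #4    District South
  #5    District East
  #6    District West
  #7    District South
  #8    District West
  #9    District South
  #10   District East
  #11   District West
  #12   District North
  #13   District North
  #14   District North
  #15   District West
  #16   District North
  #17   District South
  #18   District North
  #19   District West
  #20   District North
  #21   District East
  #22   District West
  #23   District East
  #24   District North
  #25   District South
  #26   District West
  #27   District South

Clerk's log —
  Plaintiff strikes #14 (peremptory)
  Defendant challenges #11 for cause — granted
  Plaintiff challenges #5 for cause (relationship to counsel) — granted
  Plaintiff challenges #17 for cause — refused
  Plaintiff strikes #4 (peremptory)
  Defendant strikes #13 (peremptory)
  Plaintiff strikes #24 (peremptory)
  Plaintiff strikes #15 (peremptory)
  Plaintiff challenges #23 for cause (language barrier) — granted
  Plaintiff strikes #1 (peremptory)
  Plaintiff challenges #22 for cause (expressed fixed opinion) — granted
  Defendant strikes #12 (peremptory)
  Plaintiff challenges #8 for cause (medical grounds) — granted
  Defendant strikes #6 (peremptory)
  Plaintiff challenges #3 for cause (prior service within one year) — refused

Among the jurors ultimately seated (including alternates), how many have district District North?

3

Removed: #1, #4, #5, #6, #8, #11, #12, #13, #14, #15, #22, #23, #24.
Seated (14 incl. alternates): #2, #3, #7, #9, #10, #16, #17, #18, #19, #20, #21, #25, #26, #27.
Of those, in District North: #16, #18, #20 → 3.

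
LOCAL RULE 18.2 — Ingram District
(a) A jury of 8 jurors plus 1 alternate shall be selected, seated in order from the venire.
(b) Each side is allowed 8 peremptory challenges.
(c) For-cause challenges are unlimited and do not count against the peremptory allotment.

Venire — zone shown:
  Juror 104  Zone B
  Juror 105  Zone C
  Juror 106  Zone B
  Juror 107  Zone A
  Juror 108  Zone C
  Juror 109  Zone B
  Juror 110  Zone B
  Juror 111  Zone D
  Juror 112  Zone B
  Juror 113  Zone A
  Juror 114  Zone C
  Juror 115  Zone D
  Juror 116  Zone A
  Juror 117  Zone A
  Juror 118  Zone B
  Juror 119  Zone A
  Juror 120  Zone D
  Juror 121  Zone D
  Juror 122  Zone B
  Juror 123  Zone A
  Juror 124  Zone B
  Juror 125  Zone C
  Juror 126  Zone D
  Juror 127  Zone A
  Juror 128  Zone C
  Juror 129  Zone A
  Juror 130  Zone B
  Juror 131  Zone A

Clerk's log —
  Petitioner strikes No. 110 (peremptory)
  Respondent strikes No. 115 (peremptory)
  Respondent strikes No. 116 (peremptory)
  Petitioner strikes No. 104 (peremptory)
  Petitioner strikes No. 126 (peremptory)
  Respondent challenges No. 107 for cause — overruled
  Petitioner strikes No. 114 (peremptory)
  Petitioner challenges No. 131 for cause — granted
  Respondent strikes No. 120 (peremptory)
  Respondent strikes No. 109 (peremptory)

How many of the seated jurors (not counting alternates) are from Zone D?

1

Removed: #104, #109, #110, #114, #115, #116, #120, #126, #131.
Seated jurors 1–8: #105, #106, #107, #108, #111, #112, #113, #117 (alternates #118 not counted).
Of those, in Zone D: #111 → 1.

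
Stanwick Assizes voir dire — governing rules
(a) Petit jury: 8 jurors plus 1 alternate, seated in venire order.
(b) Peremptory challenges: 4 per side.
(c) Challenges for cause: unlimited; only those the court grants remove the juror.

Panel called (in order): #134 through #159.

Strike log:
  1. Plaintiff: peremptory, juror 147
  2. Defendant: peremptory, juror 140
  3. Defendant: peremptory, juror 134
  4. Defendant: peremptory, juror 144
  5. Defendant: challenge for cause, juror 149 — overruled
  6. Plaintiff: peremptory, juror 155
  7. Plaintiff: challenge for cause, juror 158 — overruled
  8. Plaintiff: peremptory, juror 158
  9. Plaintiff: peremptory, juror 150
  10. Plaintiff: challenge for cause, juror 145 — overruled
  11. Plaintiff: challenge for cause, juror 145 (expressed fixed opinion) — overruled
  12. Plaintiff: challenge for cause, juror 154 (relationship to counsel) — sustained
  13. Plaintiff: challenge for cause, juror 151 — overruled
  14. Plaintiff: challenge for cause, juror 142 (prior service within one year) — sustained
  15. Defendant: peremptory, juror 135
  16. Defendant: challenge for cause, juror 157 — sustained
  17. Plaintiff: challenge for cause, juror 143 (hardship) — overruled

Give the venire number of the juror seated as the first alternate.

148

Removed: #134, #135, #140, #142, #144, #147, #150, #154, #155, #157, #158. (#143, #145, #149, #151 stay — for-cause denied.)
Seating in order: seats 1–8 → #136, #137, #138, #139, #141, #143, #145, #146; alternates → #148.
So alternate 1 is #148.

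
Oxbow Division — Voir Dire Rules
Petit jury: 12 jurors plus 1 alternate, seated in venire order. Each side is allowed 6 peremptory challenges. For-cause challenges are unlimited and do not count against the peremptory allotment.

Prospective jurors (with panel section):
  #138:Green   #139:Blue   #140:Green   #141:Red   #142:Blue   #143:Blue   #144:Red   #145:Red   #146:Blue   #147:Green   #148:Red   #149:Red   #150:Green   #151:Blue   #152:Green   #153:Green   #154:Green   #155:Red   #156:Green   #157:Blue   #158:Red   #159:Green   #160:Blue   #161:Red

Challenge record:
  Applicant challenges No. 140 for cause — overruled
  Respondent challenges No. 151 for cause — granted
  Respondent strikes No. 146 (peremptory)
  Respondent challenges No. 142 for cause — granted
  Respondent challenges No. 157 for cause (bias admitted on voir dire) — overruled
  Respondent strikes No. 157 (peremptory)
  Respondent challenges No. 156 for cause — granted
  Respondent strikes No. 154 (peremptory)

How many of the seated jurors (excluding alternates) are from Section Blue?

2

Removed: #142, #146, #151, #154, #156, #157.
Seated jurors 1–12: #138, #139, #140, #141, #143, #144, #145, #147, #148, #149, #150, #152 (alternates #153 not counted).
Of those, in Section Blue: #139, #143 → 2.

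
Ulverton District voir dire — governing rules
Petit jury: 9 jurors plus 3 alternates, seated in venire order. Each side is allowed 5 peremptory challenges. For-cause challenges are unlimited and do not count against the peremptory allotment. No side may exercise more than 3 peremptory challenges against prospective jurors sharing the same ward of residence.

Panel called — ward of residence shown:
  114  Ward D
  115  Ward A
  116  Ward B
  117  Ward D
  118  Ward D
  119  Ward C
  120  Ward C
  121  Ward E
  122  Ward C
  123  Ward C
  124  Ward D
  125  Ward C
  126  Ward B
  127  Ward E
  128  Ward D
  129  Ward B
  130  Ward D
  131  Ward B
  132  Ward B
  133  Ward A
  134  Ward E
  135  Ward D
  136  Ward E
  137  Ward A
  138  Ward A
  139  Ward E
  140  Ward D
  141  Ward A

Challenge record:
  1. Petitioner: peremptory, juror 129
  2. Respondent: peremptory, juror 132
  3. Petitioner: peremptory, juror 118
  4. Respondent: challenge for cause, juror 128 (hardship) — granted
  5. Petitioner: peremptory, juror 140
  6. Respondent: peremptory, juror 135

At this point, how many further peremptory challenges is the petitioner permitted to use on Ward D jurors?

Petitioner peremptories so far: #129, #118, #140 — 3 of 5 used, 2 left overall.
Against Ward D: #118, #140 — 2 used; per-ward cap 3 leaves 1.
Binding limit: min(2, 1) = 1.

1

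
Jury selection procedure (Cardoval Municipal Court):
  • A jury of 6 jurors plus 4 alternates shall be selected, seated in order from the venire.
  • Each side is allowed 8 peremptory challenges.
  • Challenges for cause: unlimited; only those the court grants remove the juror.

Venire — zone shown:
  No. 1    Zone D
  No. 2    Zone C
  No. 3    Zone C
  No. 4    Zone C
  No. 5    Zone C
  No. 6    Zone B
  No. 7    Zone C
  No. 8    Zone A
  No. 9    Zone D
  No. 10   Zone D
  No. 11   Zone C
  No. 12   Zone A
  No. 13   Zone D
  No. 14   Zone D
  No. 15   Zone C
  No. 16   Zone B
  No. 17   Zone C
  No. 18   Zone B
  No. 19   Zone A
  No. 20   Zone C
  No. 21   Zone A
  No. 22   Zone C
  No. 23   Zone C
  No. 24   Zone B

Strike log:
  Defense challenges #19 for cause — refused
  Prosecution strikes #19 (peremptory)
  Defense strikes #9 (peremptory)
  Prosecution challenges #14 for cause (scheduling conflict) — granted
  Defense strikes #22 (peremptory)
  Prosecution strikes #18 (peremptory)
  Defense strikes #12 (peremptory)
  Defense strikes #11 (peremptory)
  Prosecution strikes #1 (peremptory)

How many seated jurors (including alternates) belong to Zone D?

Removed: #1, #9, #11, #12, #14, #18, #19, #22.
Seated (10 incl. alternates): #2, #3, #4, #5, #6, #7, #8, #10, #13, #15.
Of those, in Zone D: #10, #13 → 2.

2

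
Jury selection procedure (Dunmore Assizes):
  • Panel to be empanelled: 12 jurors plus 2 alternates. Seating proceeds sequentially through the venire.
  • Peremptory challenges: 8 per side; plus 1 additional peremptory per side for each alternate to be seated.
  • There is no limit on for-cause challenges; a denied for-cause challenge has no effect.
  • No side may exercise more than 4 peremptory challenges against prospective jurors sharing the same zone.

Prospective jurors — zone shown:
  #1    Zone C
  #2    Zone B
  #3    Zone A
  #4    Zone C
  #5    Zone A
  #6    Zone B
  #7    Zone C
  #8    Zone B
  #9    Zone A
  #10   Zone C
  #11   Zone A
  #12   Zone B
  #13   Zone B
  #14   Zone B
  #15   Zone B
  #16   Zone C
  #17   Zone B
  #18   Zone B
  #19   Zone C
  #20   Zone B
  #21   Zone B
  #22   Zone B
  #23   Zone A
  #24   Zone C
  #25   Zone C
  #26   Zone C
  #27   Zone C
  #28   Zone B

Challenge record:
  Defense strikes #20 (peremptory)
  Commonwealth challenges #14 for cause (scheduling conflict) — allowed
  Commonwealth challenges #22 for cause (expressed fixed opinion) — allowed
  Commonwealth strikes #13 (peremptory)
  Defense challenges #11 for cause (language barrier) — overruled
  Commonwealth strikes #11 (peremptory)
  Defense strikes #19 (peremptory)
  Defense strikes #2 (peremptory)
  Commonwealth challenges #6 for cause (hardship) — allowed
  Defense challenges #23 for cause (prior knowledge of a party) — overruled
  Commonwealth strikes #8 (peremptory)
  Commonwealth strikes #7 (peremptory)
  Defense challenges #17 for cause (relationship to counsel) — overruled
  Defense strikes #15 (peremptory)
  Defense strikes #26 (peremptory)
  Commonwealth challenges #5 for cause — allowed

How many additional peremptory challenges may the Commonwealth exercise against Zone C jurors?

Commonwealth peremptories so far: #13, #11, #8, #7 — 4 of 10 used, 6 left overall.
Against Zone C: #7 — 1 used; per-zone cap 4 leaves 3.
Binding limit: min(6, 3) = 3.

3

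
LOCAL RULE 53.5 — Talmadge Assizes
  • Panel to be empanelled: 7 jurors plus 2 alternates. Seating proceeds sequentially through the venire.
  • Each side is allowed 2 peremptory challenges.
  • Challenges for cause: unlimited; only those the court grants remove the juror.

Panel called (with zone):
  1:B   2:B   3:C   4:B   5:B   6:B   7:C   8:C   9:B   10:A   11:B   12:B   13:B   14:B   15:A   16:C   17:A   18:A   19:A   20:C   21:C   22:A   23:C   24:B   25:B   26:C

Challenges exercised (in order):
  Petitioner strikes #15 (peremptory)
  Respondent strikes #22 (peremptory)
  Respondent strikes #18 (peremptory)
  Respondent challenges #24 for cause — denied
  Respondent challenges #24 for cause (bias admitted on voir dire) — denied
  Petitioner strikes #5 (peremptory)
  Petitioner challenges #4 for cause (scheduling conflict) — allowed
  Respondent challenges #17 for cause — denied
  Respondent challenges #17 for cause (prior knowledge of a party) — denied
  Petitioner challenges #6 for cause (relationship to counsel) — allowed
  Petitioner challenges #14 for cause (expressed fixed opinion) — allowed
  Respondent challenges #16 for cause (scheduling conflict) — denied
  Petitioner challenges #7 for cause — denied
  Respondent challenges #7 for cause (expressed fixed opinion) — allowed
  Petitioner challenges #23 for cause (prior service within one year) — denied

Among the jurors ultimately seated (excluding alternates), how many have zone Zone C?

2

Removed: #4, #5, #6, #7, #14, #15, #18, #22.
Seated jurors 1–7: #1, #2, #3, #8, #9, #10, #11 (alternates #12, #13 not counted).
Of those, in Zone C: #3, #8 → 2.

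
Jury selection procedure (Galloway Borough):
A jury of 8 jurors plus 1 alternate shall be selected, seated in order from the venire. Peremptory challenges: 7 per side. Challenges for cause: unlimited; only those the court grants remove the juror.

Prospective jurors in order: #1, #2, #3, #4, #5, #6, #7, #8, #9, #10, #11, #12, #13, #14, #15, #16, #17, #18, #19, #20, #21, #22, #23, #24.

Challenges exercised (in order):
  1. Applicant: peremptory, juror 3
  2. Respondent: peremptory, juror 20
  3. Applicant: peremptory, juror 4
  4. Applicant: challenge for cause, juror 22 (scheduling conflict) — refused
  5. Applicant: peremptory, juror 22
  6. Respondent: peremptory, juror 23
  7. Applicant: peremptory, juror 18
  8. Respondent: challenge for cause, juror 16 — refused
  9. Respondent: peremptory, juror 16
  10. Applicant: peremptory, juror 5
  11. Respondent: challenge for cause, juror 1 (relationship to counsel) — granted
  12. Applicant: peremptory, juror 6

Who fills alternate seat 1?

Removed: #1, #3, #4, #5, #6, #16, #18, #20, #22, #23.
Seating in order: seats 1–8 → #2, #7, #8, #9, #10, #11, #12, #13; alternates → #14.
So alternate 1 is #14.

14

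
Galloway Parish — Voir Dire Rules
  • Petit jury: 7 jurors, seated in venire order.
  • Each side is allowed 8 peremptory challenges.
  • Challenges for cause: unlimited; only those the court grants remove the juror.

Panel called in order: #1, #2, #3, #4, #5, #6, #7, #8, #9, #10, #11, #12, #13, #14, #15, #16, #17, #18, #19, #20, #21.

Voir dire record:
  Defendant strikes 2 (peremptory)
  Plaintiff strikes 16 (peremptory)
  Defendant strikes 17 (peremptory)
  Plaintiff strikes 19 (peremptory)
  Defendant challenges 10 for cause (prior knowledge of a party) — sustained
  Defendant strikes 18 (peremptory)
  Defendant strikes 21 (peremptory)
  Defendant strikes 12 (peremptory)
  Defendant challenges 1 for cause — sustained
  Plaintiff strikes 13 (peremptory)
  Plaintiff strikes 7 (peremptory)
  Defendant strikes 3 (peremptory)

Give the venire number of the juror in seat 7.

14

Removed: #1, #2, #3, #7, #10, #12, #13, #16, #17, #18, #19, #21.
Filling seats in venire order through position 7: #4, #5, #6, #8, #9, #11, #14.
So seat 7 is #14.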